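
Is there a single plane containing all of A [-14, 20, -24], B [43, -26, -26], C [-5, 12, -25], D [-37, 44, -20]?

The four points are coplanar iff the 3×3 determinant with rows AB, AC, AD is zero.
Rows: (57, -46, -2), (9, -8, -1), (-23, 24, 4).
Expanding along the first row: (57)(-8) − (-46)(13) + (-2)(32) = 78.
Nonzero ⇒ not coplanar.

No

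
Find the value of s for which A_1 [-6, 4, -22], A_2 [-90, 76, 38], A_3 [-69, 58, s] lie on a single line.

23

Direction A_1A_2 = (-84, 72, 60). From the x-coordinate of A_3, the parameter along the line is τ = (-69 − (-6))/(-84) = 3/4.
Then s = (-22) + 3/4·(60) = 23.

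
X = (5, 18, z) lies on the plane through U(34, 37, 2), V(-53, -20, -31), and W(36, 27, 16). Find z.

-9

Coplanarity requires UV · (UW × UX) = 0.
UV = (-87, -57, -33), UW = (2, -10, 14); the triple product is linear in z with coefficient 984 and constant term 8856.
Setting it to zero: z = -9.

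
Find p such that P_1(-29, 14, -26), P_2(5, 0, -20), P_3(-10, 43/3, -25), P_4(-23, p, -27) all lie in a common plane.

56/3

The points are coplanar iff P_1P_2 · (P_1P_3 × P_1P_4) = 0.
Expanding, this is linear in p: (80)p + (-4480/3) = 0.
So p = 56/3.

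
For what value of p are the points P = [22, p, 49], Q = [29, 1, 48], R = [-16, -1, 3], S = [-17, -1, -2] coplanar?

Coplanarity ⇔ det[PQ; PR; PS] = 0.
Expanding, this is linear in p: (180)p + (-108) = 0.
So p = 3/5.

3/5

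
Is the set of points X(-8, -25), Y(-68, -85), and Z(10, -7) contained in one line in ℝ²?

Yes

XY = (-60, -60), XZ = (18, 18).
Twice the signed area of △XYZ is (-60)(18) − (-60)(18) = 0.
The triangle is degenerate (zero area), so the points are collinear.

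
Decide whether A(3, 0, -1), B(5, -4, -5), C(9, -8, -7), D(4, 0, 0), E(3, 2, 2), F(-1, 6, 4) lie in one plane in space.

The plane through A, B, C has normal n = AB × AC = (-8, -12, 8) and equation n·P = -32.
Checking the remaining points: n·D = -32, n·E = -32, n·F = -32.
All equal -32, so all 6 points lie in one plane.

Yes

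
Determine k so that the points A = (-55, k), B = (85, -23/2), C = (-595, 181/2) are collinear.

Collinearity: (A − B) must be parallel to (C − B) = (-680, 102).
Cross-multiplying the components: (k − (-23/2))·(-680) = (-140)·(102).
Solving gives k = 19/2.

19/2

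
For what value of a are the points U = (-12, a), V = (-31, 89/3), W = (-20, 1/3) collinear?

-21

Collinearity: (U − V) must be parallel to (W − V) = (11, -88/3).
Cross-multiplying the components: (a − 89/3)·(11) = (19)·(-88/3).
Solving gives a = -21.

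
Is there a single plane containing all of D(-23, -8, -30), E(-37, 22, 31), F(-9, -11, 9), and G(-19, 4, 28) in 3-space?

No

The four points are coplanar iff the 3×3 determinant with rows DE, DF, DG is zero.
Rows: (-14, 30, 61), (14, -3, 39), (4, 12, 58).
Expanding along the first row: (-14)(-642) − (30)(656) + (61)(180) = 288.
Nonzero ⇒ not coplanar.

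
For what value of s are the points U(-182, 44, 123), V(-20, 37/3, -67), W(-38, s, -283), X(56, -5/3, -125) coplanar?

28/3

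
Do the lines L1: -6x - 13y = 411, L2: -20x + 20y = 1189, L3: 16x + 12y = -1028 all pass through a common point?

No

Intersecting L1 and L2: solving the 2×2 system gives (x, y) = (-23677/380, -543/190).
Substitute into L3: (16)(-23677/380) + (12)(-543/190) = -97966/95.
But L3 requires -1028 ≠ -97966/95, so the three lines have no common point.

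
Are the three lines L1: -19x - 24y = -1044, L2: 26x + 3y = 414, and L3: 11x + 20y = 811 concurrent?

Lines aᵢx + bᵢy = cᵢ with pairwise distinct directions are concurrent exactly when det[aᵢ bᵢ cᵢ] = 0.
Here the determinant is -567.
Nonzero, so no common point exists.

No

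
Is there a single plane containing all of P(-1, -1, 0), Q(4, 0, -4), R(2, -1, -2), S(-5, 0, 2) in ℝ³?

The four points are coplanar iff the 3×3 determinant with rows PQ, PR, PS is zero.
Rows: (5, 1, -4), (3, 0, -2), (-4, 1, 2).
Expanding along the first row: (5)(2) − (1)(-2) + (-4)(3) = 0.
Zero determinant ⇒ coplanar.

Yes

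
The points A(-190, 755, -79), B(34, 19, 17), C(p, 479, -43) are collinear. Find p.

-106

Collinearity requires AB × AC = 0; each component is linear in p.
The y-component gives (96)p + (10176) = 0, so p = -106.
The remaining components then also vanish.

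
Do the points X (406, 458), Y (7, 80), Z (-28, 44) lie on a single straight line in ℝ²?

No

XY = (-399, -378), XZ = (-434, -414).
If collinear, XZ would be a scalar multiple of XY. But (-399)·(-414) ≠ (-378)·(-434) (difference 1134), so they are not parallel; the points are not collinear.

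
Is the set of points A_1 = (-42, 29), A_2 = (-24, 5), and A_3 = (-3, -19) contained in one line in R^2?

No

A_1A_2 = (18, -24), A_1A_3 = (39, -48).
Twice the signed area of △A_1A_2A_3 is (18)(-48) − (-24)(39) = 72.
The area is nonzero, so the three points are not collinear.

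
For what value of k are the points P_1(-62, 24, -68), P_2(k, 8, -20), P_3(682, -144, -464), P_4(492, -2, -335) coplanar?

Normal to plane P_1P_3P_4: n = (34560, -20736, 73728); plane equation n·P = -7653888.
Requiring n·P_2 = -7653888: (34560)k + (-1640448) = -7653888.
So k = -174.

-174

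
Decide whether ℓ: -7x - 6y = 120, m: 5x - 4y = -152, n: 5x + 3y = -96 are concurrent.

Intersecting ℓ and m: solving the 2×2 system gives (x, y) = (-24, 8).
Substitute into n: (5)(-24) + (3)(8) = -96.
This equals -96, so (-24, 8) lies on all three lines and they are concurrent.

Yes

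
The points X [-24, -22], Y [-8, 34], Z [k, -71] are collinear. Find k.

-38

The three points are collinear iff det[XY; XZ] = 0.
This determinant is linear in k: (-56)k + (-2128) = 0, so k = -38.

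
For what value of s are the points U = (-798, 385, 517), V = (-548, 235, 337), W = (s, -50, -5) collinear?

Collinearity requires UV × UW = 0; each component is linear in s.
The y-component gives (-180)s + (-13140) = 0, so s = -73.
The remaining components then also vanish.

-73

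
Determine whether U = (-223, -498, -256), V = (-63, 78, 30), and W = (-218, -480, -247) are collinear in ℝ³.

No

UV = (160, 576, 286), UW = (5, 18, 9).
UV × UW = (36, -10, 0).
The cross product is nonzero, so the points do not lie on one line.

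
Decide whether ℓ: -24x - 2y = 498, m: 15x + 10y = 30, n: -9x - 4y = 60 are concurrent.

Intersecting ℓ and m: solving the 2×2 system gives (x, y) = (-24, 39).
Substitute into n: (-9)(-24) + (-4)(39) = 60.
This equals 60, so (-24, 39) lies on all three lines and they are concurrent.

Yes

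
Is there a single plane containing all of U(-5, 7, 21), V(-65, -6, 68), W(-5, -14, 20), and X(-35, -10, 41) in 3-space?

No

A normal to the plane through U, V, W is n = UV × UW = (1000, -60, 1260).
The plane has equation n·P = 21040. For X: n·X = 17260.
17260 ≠ 21040, so X is off the plane.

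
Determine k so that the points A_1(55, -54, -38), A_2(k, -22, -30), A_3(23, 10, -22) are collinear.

Direction A_1A_3 = (-32, 64, 16). From the y-coordinate of A_2, the parameter along the line is τ = (-22 − (-54))/64 = 1/2.
Then k = 55 + 1/2·(-32) = 39.

39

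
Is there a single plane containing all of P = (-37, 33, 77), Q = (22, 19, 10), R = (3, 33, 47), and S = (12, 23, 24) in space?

Yes

With P as base: PQ = (59, -14, -67), PR = (40, 0, -30), PS = (49, -10, -53).
PR × PS = (-300, 650, -400).
PQ · (PR × PS) = 0.
The scalar triple product vanishes, so the four points are coplanar.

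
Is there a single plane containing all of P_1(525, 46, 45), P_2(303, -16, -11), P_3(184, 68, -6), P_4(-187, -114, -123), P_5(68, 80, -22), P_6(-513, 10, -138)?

The plane through P_1, P_2, P_3 has normal n = P_1P_2 × P_1P_3 = (4394, 7774, -26026) and equation n·P = 1493284.
Checking the remaining points: n·P_4 = 1493284, n·P_5 = 1493284, n·P_6 = 1415206.
Since n·P_6 = 1415206 ≠ 1493284, P_6 is off the plane and the points are not all coplanar.

No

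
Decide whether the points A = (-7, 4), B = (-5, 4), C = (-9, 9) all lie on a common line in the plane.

AB = (2, 0), AC = (-2, 5).
If collinear, AC would be a scalar multiple of AB. But (2)·(5) ≠ (0)·(-2) (difference 10), so they are not parallel; the points are not collinear.

No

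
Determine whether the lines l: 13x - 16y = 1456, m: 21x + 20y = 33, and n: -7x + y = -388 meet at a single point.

No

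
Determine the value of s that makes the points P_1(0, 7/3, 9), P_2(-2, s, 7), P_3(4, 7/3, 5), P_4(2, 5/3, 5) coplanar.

1

The points are coplanar iff P_1P_2 · (P_1P_3 × P_1P_4) = 0.
Expanding, this is linear in s: (8)s + (-8) = 0.
So s = 1.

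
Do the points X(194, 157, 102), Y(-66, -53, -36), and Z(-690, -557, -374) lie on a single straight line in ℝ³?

No

XY = (-260, -210, -138), XZ = (-884, -714, -476).
XY × XZ = (1428, -1768, 0).
The cross product is nonzero, so the points do not lie on one line.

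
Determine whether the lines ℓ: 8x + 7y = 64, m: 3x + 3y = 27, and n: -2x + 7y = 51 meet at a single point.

No

Intersecting ℓ and m: solving the 2×2 system gives (x, y) = (1, 8).
Substitute into n: (-2)(1) + (7)(8) = 54.
But n requires 51 ≠ 54, so the three lines have no common point.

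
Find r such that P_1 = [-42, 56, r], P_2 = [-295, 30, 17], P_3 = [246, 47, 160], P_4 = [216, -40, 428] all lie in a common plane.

26

Coplanarity ⇔ det[P_1P_2; P_1P_3; P_1P_4] = 0.
Expanding, this is linear in r: (46557)r + (-1210482) = 0.
So r = 26.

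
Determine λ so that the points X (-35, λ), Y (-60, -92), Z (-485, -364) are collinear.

The three points are collinear iff det[XY; XZ] = 0.
This determinant is linear in λ: (-425)λ + (-32300) = 0, so λ = -76.

-76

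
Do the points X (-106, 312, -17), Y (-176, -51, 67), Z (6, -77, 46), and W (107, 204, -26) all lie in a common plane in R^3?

No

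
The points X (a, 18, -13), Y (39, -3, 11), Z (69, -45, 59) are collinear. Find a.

Direction YZ = (30, -42, 48). From the y-coordinate of X, the parameter along the line is τ = (18 − (-3))/(-42) = -1/2.
Then a = 39 + (-1/2)·(30) = 24.

24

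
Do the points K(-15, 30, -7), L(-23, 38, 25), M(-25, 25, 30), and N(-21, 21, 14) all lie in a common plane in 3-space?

Yes

With K as base: KL = (-8, 8, 32), KM = (-10, -5, 37), KN = (-6, -9, 21).
KM × KN = (228, -12, 60).
KL · (KM × KN) = 0.
The scalar triple product vanishes, so the four points are coplanar.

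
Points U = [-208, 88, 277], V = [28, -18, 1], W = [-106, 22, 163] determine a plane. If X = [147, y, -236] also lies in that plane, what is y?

Coplanarity requires UV · (UW × UX) = 0.
UV = (236, -106, -276), UW = (102, -66, -114); the triple product is linear in y with coefficient -1248 and constant term 376896.
Setting it to zero: y = 302.

302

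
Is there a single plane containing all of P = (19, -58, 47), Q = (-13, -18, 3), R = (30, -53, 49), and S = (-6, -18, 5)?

No

With P as base: PQ = (-32, 40, -44), PR = (11, 5, 2), PS = (-25, 40, -42).
PR × PS = (-290, 412, 565).
PQ · (PR × PS) = 900.
Since 900 ≠ 0, the four points are not coplanar.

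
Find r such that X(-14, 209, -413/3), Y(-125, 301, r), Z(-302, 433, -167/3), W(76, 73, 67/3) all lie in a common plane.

-122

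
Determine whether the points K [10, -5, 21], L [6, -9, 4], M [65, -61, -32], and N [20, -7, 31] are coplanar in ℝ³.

No

With K as base: KL = (-4, -4, -17), KM = (55, -56, -53), KN = (10, -2, 10).
KM × KN = (-666, -1080, 450).
KL · (KM × KN) = -666.
Since -666 ≠ 0, the four points are not coplanar.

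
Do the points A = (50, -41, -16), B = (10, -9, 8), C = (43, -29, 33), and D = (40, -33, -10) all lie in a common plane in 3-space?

The four points are coplanar iff the 3×3 determinant with rows AB, AC, AD is zero.
Rows: (-40, 32, 24), (-7, 12, 49), (-10, 8, 6).
Expanding along the first row: (-40)(-320) − (32)(448) + (24)(64) = 0.
Zero determinant ⇒ coplanar.

Yes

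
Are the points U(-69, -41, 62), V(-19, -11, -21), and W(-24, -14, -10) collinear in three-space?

UV = (50, 30, -83), UW = (45, 27, -72).
UV × UW = (81, -135, 0).
The cross product is nonzero, so the points do not lie on one line.

No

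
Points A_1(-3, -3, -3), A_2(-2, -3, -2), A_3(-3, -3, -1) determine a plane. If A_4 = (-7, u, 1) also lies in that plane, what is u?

-3

Coplanarity requires A_1A_2 · (A_1A_3 × A_1A_4) = 0.
A_1A_2 = (1, 0, 1), A_1A_3 = (0, 0, 2); the triple product is linear in u with coefficient -2 and constant term -6.
Setting it to zero: u = -3.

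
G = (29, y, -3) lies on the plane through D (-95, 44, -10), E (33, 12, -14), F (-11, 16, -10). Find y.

-16

A normal to the plane is n = DE × DF = (-112, -336, -896).
G lies in the plane iff n · DG = 0.
This gives (-336)y + (-5376) = 0, so y = -16.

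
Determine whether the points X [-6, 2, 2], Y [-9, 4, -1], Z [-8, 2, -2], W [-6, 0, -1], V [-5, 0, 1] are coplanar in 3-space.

Yes

The plane through X, Y, Z has normal n = XY × XZ = (-8, -6, 4) and equation n·P = 44.
Checking the remaining points: n·W = 44, n·V = 44.
All equal 44, so all 5 points lie in one plane.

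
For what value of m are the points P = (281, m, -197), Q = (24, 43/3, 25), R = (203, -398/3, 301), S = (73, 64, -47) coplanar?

The points are coplanar iff PQ · (PR × PS) = 0.
Expanding, this is linear in m: (-26412)m + (4754160) = 0.
So m = 180.

180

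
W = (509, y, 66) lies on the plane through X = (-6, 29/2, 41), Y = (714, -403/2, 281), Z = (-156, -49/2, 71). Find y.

14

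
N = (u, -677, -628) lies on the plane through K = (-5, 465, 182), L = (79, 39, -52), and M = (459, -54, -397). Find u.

The plane through K, L, M has equation 125208x − 59940y + 154068z = -457764.
Substituting N: (125208)u + (-56175324) = -457764, so u = 445.

445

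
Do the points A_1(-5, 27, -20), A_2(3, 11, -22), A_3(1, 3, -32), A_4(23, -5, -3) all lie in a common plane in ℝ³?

No

A normal to the plane through A_1, A_2, A_3 is n = A_1A_2 × A_1A_3 = (144, 84, -96).
The plane has equation n·P = 3468. For A_4: n·A_4 = 3180.
3180 ≠ 3468, so A_4 is off the plane.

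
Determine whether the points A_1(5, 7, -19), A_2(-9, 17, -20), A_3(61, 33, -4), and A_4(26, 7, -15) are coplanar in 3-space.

Yes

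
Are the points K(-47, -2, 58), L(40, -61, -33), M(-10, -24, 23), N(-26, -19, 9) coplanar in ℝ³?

A normal to the plane through K, L, M is n = KL × KM = (63, -322, 269).
The plane has equation n·P = 13285. For N: n·N = 6901.
6901 ≠ 13285, so N is off the plane.

No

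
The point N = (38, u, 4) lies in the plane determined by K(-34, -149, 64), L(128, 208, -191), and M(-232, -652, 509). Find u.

-17

A normal to the plane is n = KL × KM = (30600, -21600, -10800).
N lies in the plane iff n · KN = 0.
This gives (-21600)u + (-367200) = 0, so u = -17.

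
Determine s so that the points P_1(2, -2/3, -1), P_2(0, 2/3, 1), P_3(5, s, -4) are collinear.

-8/3

Collinearity requires P_1P_2 × P_1P_3 = 0; each component is linear in s.
The x-component gives (-2)s + (-16/3) = 0, so s = -8/3.
The remaining components then also vanish.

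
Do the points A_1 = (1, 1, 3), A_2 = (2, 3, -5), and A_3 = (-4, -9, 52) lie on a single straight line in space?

A_1A_2 = (1, 2, -8), A_1A_3 = (-5, -10, 49).
A_1A_2 × A_1A_3 = (18, -9, 0).
The cross product is nonzero, so the points do not lie on one line.

No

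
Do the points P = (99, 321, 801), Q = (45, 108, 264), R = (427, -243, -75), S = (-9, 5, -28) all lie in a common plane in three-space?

The four points are coplanar iff the 3×3 determinant with rows PQ, PR, PS is zero.
Rows: (-54, -213, -537), (328, -564, -876), (-108, -316, -829).
Expanding along the first row: (-54)(190740) − (-213)(-366520) + (-537)(-164560) = 0.
Zero determinant ⇒ coplanar.

Yes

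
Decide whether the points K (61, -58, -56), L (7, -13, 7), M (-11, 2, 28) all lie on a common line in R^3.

KL = (-54, 45, 63), KM = (-72, 60, 84).
Each component of KM is 4/3 times the corresponding component of KL, so KM = 4/3·KL and the points are collinear.

Yes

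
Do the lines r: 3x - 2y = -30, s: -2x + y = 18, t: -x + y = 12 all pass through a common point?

Intersecting r and s: solving the 2×2 system gives (x, y) = (-6, 6).
Substitute into t: (-1)(-6) + (1)(6) = 12.
This equals 12, so (-6, 6) lies on all three lines and they are concurrent.

Yes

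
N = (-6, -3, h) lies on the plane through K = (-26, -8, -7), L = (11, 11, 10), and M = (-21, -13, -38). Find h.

A normal to the plane is n = KL × KM = (-504, 1232, -280).
N lies in the plane iff n · KN = 0.
This gives (-280)h + (-5880) = 0, so h = -21.

-21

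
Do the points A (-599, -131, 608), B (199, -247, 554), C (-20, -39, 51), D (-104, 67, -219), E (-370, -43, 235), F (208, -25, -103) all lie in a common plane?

The plane through A, B, C has normal n = AB × AC = (69580, 413220, 140580) and equation n·P = -10337600.
Checking the remaining points: n·D = -10337600, n·E = -10476760, n·F = -10337600.
Since n·E = -10476760 ≠ -10337600, E is off the plane and the points are not all coplanar.

No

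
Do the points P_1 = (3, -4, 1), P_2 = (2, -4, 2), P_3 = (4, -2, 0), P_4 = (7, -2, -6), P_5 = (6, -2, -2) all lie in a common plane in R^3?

The plane through P_1, P_2, P_3 has normal n = P_1P_2 × P_1P_3 = (-2, 0, -2) and equation n·P = -8.
Checking the remaining points: n·P_4 = -2, n·P_5 = -8.
Since n·P_4 = -2 ≠ -8, P_4 is off the plane and the points are not all coplanar.

No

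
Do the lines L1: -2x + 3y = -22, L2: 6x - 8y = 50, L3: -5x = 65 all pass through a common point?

Intersecting L1 and L2: solving the 2×2 system gives (x, y) = (-13, -16).
Substitute into L3: (-5)(-13) + (0)(-16) = 65.
This equals 65, so (-13, -16) lies on all three lines and they are concurrent.

Yes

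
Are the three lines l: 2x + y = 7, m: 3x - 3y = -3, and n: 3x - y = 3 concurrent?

Intersecting l and m: solving the 2×2 system gives (x, y) = (2, 3).
Substitute into n: (3)(2) + (-1)(3) = 3.
This equals 3, so (2, 3) lies on all three lines and they are concurrent.

Yes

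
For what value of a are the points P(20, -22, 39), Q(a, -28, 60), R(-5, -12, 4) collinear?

Collinearity requires PQ × PR = 0; each component is linear in a.
The y-component gives (35)a + (-1225) = 0, so a = 35.
The remaining components then also vanish.

35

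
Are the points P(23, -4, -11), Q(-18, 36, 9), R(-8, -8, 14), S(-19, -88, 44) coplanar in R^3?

No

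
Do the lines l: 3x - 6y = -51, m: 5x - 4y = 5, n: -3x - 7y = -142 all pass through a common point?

No

The three lines meet at one point iff the augmented coefficient matrix [aᵢ bᵢ cᵢ] has rank < 3, i.e. its determinant vanishes.
Here the determinant is 36.
Nonzero, so no common point exists.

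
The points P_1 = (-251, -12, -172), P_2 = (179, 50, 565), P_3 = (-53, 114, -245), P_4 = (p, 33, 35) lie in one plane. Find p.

-80

Normal to plane P_1P_2P_3: n = (-97388, 177316, 41904); plane equation n·P = 15109108.
Requiring n·P_4 = 15109108: (-97388)p + (7318068) = 15109108.
So p = -80.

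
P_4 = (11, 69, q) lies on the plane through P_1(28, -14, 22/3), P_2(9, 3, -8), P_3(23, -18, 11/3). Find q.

-28/3

The plane through P_1, P_2, P_3 has equation −(371/3)x + 7y + 161z = -2380.
Substituting P_4: (161)q + (-2632/3) = -2380, so q = -28/3.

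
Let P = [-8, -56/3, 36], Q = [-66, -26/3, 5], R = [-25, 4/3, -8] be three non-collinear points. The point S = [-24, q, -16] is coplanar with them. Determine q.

A normal to the plane is n = PQ × PR = (180, -2025, -990).
S lies in the plane iff n · PS = 0.
This gives (-2025)q + (10800) = 0, so q = 16/3.

16/3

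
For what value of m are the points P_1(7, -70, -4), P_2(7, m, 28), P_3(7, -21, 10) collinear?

42

Collinearity requires P_1P_2 × P_1P_3 = 0; each component is linear in m.
The x-component gives (14)m + (-588) = 0, so m = 42.
The remaining components then also vanish.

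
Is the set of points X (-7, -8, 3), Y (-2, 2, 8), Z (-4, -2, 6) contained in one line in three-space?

Yes

XY = (5, 10, 5), XZ = (3, 6, 3).
Each component of XZ is 3/5 times the corresponding component of XY, so XZ = 3/5·XY and the points are collinear.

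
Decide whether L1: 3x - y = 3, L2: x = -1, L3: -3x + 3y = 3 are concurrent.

Intersecting L1 and L2: solving the 2×2 system gives (x, y) = (-1, -6).
Substitute into L3: (-3)(-1) + (3)(-6) = -15.
But L3 requires 3 ≠ -15, so the three lines have no common point.

No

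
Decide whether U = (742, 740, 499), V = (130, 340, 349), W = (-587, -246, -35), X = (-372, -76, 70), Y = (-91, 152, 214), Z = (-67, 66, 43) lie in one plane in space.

No

The plane through U, V, W has normal n = UV × UW = (65700, -127458, 71832) and equation n·P = -9725352.
Checking the remaining points: n·X = -9725352, n·Y = -9980268, n·Z = -9725352.
Since n·Y = -9980268 ≠ -9725352, Y is off the plane and the points are not all coplanar.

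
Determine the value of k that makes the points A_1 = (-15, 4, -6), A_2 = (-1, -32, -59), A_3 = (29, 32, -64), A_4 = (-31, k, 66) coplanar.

60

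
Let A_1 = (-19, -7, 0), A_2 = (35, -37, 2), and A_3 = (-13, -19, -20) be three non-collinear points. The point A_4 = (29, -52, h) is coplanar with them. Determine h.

-41

Coplanarity requires A_1A_2 · (A_1A_3 × A_1A_4) = 0.
A_1A_2 = (54, -30, 2), A_1A_3 = (6, -12, -20); the triple product is linear in h with coefficient -468 and constant term -19188.
Setting it to zero: h = -41.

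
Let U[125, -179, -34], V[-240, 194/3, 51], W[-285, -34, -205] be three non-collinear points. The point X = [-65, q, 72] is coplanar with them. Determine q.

-67/3

The plane through U, V, W has equation −53992x − 97265y + (140935/3)z = 27192515/3.
Substituting X: (-97265)q + (6891920) = 27192515/3, so q = -67/3.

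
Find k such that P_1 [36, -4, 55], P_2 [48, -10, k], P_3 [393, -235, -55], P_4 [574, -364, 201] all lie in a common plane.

The points are coplanar iff P_1P_2 · (P_1P_3 × P_1P_4) = 0.
Expanding, this is linear in k: (-4242)k + (21210) = 0.
So k = 5.

5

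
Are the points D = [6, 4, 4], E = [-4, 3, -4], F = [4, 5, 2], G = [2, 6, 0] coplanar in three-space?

A normal to the plane through D, E, F is n = DE × DF = (10, -4, -12).
The plane has equation n·P = -4. For G: n·G = -4.
Equal, so G lies in the plane and all four are coplanar.

Yes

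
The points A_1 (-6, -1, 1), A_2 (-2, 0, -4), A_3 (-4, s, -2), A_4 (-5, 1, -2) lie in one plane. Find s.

0

Normal to plane A_1A_2A_4: n = (7, 7, 7); plane equation n·P = -42.
Requiring n·A_3 = -42: (7)s + (-42) = -42.
So s = 0.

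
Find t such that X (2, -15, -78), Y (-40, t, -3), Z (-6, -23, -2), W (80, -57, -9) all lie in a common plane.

-9

Normal to plane XZW: n = (2640, 6480, 960); plane equation n·P = -166800.
Requiring n·Y = -166800: (6480)t + (-108480) = -166800.
So t = -9.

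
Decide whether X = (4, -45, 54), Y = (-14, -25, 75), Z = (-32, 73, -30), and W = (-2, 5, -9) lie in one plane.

The four points are coplanar iff the 3×3 determinant with rows XY, XZ, XW is zero.
Rows: (-18, 20, 21), (-36, 118, -84), (-6, 50, -63).
Expanding along the first row: (-18)(-3234) − (20)(1764) + (21)(-1092) = 0.
Zero determinant ⇒ coplanar.

Yes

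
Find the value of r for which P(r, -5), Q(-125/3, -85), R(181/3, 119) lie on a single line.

The three points are collinear iff det[PQ; PR] = 0.
This determinant is linear in r: (-204)r + (-340) = 0, so r = -5/3.

-5/3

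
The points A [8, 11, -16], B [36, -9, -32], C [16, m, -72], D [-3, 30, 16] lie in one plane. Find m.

-17

The points are coplanar iff AB · (AC × AD) = 0.
Expanding, this is linear in m: (720)m + (12240) = 0.
So m = -17.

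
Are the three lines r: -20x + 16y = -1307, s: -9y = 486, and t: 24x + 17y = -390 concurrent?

No

Lines aᵢx + bᵢy = cᵢ with pairwise distinct directions are concurrent exactly when det[aᵢ bᵢ cᵢ] = 0.
Here the determinant is -648.
Nonzero, so no common point exists.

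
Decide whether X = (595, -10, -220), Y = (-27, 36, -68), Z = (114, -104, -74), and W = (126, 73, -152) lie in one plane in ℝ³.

The four points are coplanar iff the 3×3 determinant with rows XY, XZ, XW is zero.
Rows: (-622, 46, 152), (-481, -94, 146), (-469, 83, 68).
Expanding along the first row: (-622)(-18510) − (46)(35766) + (152)(-84009) = -2901384.
Nonzero ⇒ not coplanar.

No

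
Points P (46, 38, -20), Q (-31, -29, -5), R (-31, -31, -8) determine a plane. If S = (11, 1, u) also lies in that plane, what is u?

Coplanarity requires PQ · (PR × PS) = 0.
PQ = (-77, -67, 15), PR = (-77, -69, 12); the triple product is linear in u with coefficient 154 and constant term 3542.
Setting it to zero: u = -23.

-23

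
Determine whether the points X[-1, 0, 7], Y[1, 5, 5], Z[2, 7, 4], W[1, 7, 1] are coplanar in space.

The four points are coplanar iff the 3×3 determinant with rows XY, XZ, XW is zero.
Rows: (2, 5, -2), (3, 7, -3), (2, 7, -6).
Expanding along the first row: (2)(-21) − (5)(-12) + (-2)(7) = 4.
Nonzero ⇒ not coplanar.

No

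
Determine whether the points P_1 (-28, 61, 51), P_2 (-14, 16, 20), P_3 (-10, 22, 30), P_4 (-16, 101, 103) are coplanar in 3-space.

A normal to the plane through P_1, P_2, P_3 is n = P_1P_2 × P_1P_3 = (-264, -264, 264).
The plane has equation n·P = 4752. For P_4: n·P_4 = 4752.
Equal, so P_4 lies in the plane and all four are coplanar.

Yes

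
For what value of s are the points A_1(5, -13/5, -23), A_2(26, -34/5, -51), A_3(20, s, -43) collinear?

-28/5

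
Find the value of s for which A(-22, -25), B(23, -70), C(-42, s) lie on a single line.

-5

The three points are collinear iff det[AB; AC] = 0.
This determinant is linear in s: (45)s + (225) = 0, so s = -5.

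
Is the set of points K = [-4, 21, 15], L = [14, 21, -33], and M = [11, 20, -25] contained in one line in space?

KL = (18, 0, -48), KM = (15, -1, -40).
Comparing components 2 and 3: (0)(-40) − (-48)(-1) = -48 ≠ 0, so KL and KM are not parallel and the points are not collinear.

No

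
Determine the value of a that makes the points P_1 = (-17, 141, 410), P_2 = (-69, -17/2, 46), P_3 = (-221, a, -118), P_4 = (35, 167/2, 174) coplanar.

-135

Coplanarity ⇔ det[P_1P_2; P_1P_3; P_1P_4] = 0.
Expanding, this is linear in a: (31200)a + (4212000) = 0.
So a = -135.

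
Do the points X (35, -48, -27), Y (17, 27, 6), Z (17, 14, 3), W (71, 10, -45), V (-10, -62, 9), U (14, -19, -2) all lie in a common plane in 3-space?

The plane through X, Y, Z has normal n = XY × XZ = (204, -54, 234) and equation n·P = 3414.
Checking the remaining points: n·W = 3414, n·V = 3414, n·U = 3414.
All equal 3414, so all 6 points lie in one plane.

Yes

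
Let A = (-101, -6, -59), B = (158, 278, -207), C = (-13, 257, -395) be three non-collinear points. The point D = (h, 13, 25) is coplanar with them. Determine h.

-12

The plane through A, B, C has equation −56500x + 74000y + 43125z = 2718125.
Substituting D: (-56500)h + (2040125) = 2718125, so h = -12.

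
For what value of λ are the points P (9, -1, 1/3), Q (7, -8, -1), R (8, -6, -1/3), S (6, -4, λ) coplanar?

-5/3

Coplanarity ⇔ det[PQ; PR; PS] = 0.
Expanding, this is linear in λ: (3)λ + (5) = 0.
So λ = -5/3.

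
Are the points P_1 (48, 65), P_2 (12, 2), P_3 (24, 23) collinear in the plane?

Yes

P_1P_2 = (-36, -63), P_1P_3 = (-24, -42).
Twice the signed area of △P_1P_2P_3 is (-36)(-42) − (-63)(-24) = 0.
The triangle is degenerate (zero area), so the points are collinear.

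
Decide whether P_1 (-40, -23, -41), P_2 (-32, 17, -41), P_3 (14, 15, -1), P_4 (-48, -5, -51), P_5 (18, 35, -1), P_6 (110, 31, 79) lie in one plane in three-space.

The plane through P_1, P_2, P_3 has normal n = P_1P_2 × P_1P_3 = (1600, -320, -1856) and equation n·P = 19456.
Checking the remaining points: n·P_4 = 19456, n·P_5 = 19456, n·P_6 = 19456.
All equal 19456, so all 6 points lie in one plane.

Yes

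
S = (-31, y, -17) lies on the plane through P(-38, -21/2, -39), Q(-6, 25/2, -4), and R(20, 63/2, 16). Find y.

Coplanarity requires PQ · (PR × PS) = 0.
PQ = (32, 23, 35), PR = (58, 42, 55); the triple product is linear in y with coefficient 270 and constant term 1620.
Setting it to zero: y = -6.

-6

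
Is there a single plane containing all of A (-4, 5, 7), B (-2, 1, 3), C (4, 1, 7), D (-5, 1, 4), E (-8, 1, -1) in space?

The plane through A, B, C has normal n = AB × AC = (-16, -32, 24) and equation n·P = 72.
Checking the remaining points: n·D = 144, n·E = 72.
Since n·D = 144 ≠ 72, D is off the plane and the points are not all coplanar.

No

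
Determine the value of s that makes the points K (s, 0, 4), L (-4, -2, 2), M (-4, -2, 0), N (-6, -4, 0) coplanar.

-2

The points are coplanar iff KL · (KM × KN) = 0.
Expanding, this is linear in s: (4)s + (8) = 0.
So s = -2.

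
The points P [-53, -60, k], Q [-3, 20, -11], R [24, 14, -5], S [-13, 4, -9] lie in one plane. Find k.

The points are coplanar iff PQ · (PR × PS) = 0.
Expanding, this is linear in k: (492)k + (492) = 0.
So k = -1.

-1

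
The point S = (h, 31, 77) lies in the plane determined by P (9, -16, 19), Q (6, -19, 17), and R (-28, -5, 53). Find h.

A normal to the plane is n = PQ × PR = (-80, 176, -144).
S lies in the plane iff n · PS = 0.
This gives (-80)h + (640) = 0, so h = 8.

8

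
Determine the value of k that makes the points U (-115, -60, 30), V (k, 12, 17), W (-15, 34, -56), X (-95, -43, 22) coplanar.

-25

Coplanarity ⇔ det[UV; UW; UX] = 0.
Expanding, this is linear in k: (710)k + (17750) = 0.
So k = -25.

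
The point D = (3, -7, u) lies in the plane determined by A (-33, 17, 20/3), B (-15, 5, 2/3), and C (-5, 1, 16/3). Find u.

A normal to the plane is n = AB × AC = (-80, -144, 48).
D lies in the plane iff n · AD = 0.
This gives (48)u + (256) = 0, so u = -16/3.

-16/3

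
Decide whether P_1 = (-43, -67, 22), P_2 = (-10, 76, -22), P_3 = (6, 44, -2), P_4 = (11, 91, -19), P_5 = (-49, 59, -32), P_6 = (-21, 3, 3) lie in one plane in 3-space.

Yes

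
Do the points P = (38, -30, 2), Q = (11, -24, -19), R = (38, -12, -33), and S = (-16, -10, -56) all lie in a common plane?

With P as base: PQ = (-27, 6, -21), PR = (0, 18, -35), PS = (-54, 20, -58).
PR × PS = (-344, 1890, 972).
PQ · (PR × PS) = 216.
Since 216 ≠ 0, the four points are not coplanar.

No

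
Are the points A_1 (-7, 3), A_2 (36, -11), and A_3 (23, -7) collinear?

No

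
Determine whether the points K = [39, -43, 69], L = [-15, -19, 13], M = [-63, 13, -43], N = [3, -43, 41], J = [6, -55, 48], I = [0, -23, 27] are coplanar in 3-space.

No

The plane through K, L, M has normal n = KL × KM = (448, -336, -576) and equation n·P = -7824.
Checking the remaining points: n·N = -7824, n·J = -6480, n·I = -7824.
Since n·J = -6480 ≠ -7824, J is off the plane and the points are not all coplanar.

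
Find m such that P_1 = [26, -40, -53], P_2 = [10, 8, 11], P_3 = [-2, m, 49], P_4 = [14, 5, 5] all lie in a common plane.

The points are coplanar iff P_1P_2 · (P_1P_3 × P_1P_4) = 0.
Expanding, this is linear in m: (-160)m + (5600) = 0.
So m = 35.

35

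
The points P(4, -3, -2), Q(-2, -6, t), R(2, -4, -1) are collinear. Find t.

Direction PR = (-2, -1, 1). From the x-coordinate of Q, the parameter along the line is τ = (-2 − 4)/(-2) = 3.
Then t = (-2) + 3·(1) = 1.

1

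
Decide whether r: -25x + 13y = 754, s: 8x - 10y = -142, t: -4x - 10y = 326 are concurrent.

Yes

The three lines meet at one point iff the augmented coefficient matrix [aᵢ bᵢ cᵢ] has rank < 3, i.e. its determinant vanishes.
Here the determinant is 0.
It vanishes, so the lines are concurrent at (-39, -17).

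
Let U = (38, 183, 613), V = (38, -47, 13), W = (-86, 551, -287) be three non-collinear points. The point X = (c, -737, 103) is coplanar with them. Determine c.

Coplanarity requires UV · (UW × UX) = 0.
UV = (0, -230, -600), UW = (-124, 368, -900); the triple product is linear in c with coefficient 427800 and constant term -70159200.
Setting it to zero: c = 164.

164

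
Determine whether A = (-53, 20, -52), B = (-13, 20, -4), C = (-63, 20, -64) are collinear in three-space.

Yes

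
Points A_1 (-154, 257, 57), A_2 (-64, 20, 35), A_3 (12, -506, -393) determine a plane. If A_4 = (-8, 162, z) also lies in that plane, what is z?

385

A normal to the plane is n = A_1A_2 × A_1A_3 = (89864, 36848, -29328).
A_4 lies in the plane iff n · A_1A_4 = 0.
This gives (-29328)z + (11291280) = 0, so z = 385.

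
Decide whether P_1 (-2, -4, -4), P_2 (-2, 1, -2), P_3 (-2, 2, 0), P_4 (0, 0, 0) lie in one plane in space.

No

A normal to the plane through P_1, P_2, P_3 is n = P_1P_2 × P_1P_3 = (8, 0, 0).
The plane has equation n·P = -16. For P_4: n·P_4 = 0.
0 ≠ -16, so P_4 is off the plane.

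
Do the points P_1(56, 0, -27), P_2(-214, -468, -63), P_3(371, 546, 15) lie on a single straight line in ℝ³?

Yes

P_1P_2 = (-270, -468, -36), P_1P_3 = (315, 546, 42).
P_1P_2 × P_1P_3 = (0, 0, 0).
The cross product vanishes, so the three points are collinear.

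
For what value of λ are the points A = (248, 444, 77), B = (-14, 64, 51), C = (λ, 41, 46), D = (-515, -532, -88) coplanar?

-33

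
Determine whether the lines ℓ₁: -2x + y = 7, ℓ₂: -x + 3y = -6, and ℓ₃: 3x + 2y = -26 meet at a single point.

No

Lines aᵢx + bᵢy = cᵢ with pairwise distinct directions are concurrent exactly when det[aᵢ bᵢ cᵢ] = 0.
Here the determinant is 11.
Nonzero, so no common point exists.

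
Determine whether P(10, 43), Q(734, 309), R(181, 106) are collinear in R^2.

PQ = (724, 266), PR = (171, 63).
If collinear, PR would be a scalar multiple of PQ. But (724)·(63) ≠ (266)·(171) (difference 126), so they are not parallel; the points are not collinear.

No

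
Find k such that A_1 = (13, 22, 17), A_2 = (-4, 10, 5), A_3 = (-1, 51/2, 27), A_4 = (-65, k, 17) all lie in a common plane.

4

Normal to plane A_1A_2A_3: n = (-78, 338, -455/2); plane equation n·P = 5109/2.
Requiring n·A_4 = 5109/2: (338)k + (2405/2) = 5109/2.
So k = 4.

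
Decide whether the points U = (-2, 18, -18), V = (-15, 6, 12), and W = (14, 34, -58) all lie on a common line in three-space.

No

UV = (-13, -12, 30), UW = (16, 16, -40).
UV × UW = (0, -40, -16).
The cross product is nonzero, so the points do not lie on one line.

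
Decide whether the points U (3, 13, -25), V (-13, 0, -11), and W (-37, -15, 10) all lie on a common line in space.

No

UV = (-16, -13, 14), UW = (-40, -28, 35).
Comparing components 2 and 3: (-13)(35) − (14)(-28) = -63 ≠ 0, so UV and UW are not parallel and the points are not collinear.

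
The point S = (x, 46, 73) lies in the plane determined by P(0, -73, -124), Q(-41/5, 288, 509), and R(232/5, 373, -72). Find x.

-9/5

Coplanarity requires PQ · (PR × PS) = 0.
PQ = (-41/5, 361, 633), PR = (232/5, 446, 52); the triple product is linear in x with coefficient -263546 and constant term -2371914/5.
Setting it to zero: x = -9/5.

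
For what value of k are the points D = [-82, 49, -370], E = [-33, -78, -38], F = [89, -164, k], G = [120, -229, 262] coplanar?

98

Normal to plane DEG: n = (12032, 36096, 12032); plane equation n·P = -3669760.
Requiring n·F = -3669760: (12032)k + (-4848896) = -3669760.
So k = 98.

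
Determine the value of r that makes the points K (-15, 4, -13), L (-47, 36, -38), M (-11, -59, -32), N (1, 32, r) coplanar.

16

The points are coplanar iff KL · (KM × KN) = 0.
Expanding, this is linear in r: (1888)r + (-30208) = 0.
So r = 16.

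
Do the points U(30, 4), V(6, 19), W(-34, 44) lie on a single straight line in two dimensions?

Yes

UV = (-24, 15), UW = (-64, 40).
Twice the signed area of △UVW is (-24)(40) − (15)(-64) = 0.
The triangle is degenerate (zero area), so the points are collinear.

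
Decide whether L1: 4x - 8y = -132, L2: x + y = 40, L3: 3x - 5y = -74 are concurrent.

No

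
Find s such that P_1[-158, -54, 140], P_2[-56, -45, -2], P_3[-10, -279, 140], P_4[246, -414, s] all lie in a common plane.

-80

Normal to plane P_1P_2P_3: n = (-31950, -21016, -24282); plane equation n·P = 2783484.
Requiring n·P_4 = 2783484: (-24282)s + (840924) = 2783484.
So s = -80.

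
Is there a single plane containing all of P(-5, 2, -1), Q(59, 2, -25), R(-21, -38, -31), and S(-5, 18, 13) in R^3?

No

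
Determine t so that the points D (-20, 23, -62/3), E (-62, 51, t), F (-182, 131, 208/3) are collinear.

8/3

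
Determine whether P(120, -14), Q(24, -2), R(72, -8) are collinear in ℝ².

Yes

PQ = (-96, 12), PR = (-48, 6).
Twice the signed area of △PQR is (-96)(6) − (12)(-48) = 0.
The triangle is degenerate (zero area), so the points are collinear.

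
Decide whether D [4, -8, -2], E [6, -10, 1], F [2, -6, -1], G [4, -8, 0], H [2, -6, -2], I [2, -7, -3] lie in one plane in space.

No

The plane through D, E, F has normal n = DE × DF = (-8, -8, 0) and equation n·P = 32.
Checking the remaining points: n·G = 32, n·H = 32, n·I = 40.
Since n·I = 40 ≠ 32, I is off the plane and the points are not all coplanar.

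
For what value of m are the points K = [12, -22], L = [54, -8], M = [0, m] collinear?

The three points are collinear iff det[KL; KM] = 0.
This determinant is linear in m: (42)m + (1092) = 0, so m = -26.

-26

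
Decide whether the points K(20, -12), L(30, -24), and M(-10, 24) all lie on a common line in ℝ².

Yes

KL = (10, -12), KM = (-30, 36).
det[KL; KM] = (10)(36) − (-12)(-30) = 0.
The determinant is zero, so the points are collinear.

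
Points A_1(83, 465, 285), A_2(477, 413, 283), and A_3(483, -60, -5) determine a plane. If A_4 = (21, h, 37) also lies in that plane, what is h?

A normal to the plane is n = A_1A_2 × A_1A_3 = (14030, 113460, -186050).
A_4 lies in the plane iff n · A_1A_4 = 0.
This gives (113460)h + (-7488360) = 0, so h = 66.

66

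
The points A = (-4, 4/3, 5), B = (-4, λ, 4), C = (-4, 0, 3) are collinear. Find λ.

2/3

Collinearity requires AB × AC = 0; each component is linear in λ.
The x-component gives (-2)λ + (4/3) = 0, so λ = 2/3.
The remaining components then also vanish.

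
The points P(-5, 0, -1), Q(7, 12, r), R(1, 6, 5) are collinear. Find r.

Direction PR = (6, 6, 6). From the x-coordinate of Q, the parameter along the line is τ = (7 − (-5))/6 = 2.
Then r = (-1) + 2·(6) = 11.

11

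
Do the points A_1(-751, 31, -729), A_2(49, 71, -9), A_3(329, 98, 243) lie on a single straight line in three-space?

No

A_1A_2 = (800, 40, 720), A_1A_3 = (1080, 67, 972).
Comparing components 2 and 3: (40)(972) − (720)(67) = -9360 ≠ 0, so A_1A_2 and A_1A_3 are not parallel and the points are not collinear.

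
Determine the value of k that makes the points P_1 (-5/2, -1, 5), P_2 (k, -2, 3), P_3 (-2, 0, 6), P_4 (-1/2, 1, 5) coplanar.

Coplanarity ⇔ det[P_1P_2; P_1P_3; P_1P_4] = 0.
Expanding, this is linear in k: (-2)k + (-5) = 0.
So k = -5/2.

-5/2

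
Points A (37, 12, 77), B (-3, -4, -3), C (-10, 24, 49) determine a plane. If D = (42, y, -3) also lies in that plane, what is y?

-28

Coplanarity requires AB · (AC × AD) = 0.
AB = (-40, -16, -80), AC = (-47, 12, -28); the triple product is linear in y with coefficient 2640 and constant term 73920.
Setting it to zero: y = -28.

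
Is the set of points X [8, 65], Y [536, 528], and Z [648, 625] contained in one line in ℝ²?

No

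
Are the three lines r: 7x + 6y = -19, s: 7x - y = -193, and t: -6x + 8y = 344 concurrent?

No

Intersecting r and s: solving the 2×2 system gives (x, y) = (-1177/49, 174/7).
Substitute into t: (-6)(-1177/49) + (8)(174/7) = 16806/49.
But t requires 344 ≠ 16806/49, so the three lines have no common point.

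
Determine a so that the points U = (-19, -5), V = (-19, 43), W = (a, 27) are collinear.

-19

Collinearity: (W − U) must be parallel to (V − U) = (0, 48).
Cross-multiplying the components: (a − (-19))·(48) = (32)·(0).
Solving gives a = -19.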